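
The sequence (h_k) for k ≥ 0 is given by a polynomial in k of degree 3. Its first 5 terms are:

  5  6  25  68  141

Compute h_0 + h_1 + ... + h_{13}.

1st diffs: 1, 19, 43, 73.
2nd diffs: 18, 24, 30.
3rd diffs: 6, 6 (constant).
So h_k = k^3 + 6k^2 - 6k + 5.
Continuing: …, 250, 401, 600, 853, …, h_{13} = 3138.
Summing k = 0..13 (14 terms) gives 12719.

12719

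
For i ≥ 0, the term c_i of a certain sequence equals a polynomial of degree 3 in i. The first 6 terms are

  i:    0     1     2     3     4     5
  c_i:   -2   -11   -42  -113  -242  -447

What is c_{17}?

-15387

1st diffs: -9, -31, -71, -129, -205.
2nd diffs: -22, -40, -58, -76.
3rd diffs: -18, -18, -18 (constant).
Newton forward-difference form: c_i = -2 + (-9)·C(i,1) + (-22)·C(i,2) + (-18)·C(i,3).
At i = 17: i = 17, so c_{17} = -2 - 153 - 2992 - 12240 = -15387.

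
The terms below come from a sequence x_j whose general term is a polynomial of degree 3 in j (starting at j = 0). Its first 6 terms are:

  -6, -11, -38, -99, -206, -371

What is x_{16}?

-9446

1st diffs: -5, -27, -61, -107, -165.
2nd diffs: -22, -34, -46, -58.
3rd diffs: -12, -12, -12 (constant).
So x_j = -2j^3 - 5j^2 + 2j - 6.
Evaluating at j = 16 gives x_{16} = -9446.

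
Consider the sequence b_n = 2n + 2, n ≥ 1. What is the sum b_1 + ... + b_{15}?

270

Over n = 1..15: Σn = 120.
Total = (2)·120 + (2)·15 = 270.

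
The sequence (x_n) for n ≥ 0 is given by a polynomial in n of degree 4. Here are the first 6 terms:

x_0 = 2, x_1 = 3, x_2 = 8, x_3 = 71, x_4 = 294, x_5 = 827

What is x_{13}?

50091

1st diffs: 1, 5, 63, 223, 533.
2nd diffs: 4, 58, 160, 310.
3rd diffs: 54, 102, 150.
4th diffs: 48, 48 (constant).
Newton forward-difference form: x_n = 2 + 1·C(n,1) + 4·C(n,2) + 54·C(n,3) + 48·C(n,4).
At n = 13: n = 13, so x_{13} = 2 + 13 + 312 + 15444 + 34320 = 50091.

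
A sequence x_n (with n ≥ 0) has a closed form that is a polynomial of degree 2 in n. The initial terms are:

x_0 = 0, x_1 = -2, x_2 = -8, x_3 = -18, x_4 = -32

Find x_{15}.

-450

1st diffs: -2, -6, -10, -14.
2nd diffs: -4, -4, -4 (constant).
Newton forward-difference form: x_n = (-2)·C(n,1) + (-4)·C(n,2).
At n = 15: n = 15, so x_{15} = -30 - 420 = -450.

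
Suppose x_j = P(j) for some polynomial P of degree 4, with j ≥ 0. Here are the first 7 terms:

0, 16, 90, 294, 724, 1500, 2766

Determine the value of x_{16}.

91216

1st diffs: 16, 74, 204, 430, 776, 1266.
2nd diffs: 58, 130, 226, 346, 490.
3rd diffs: 72, 96, 120, 144.
4th diffs: 24, 24, 24 (constant).
Newton forward-difference form: x_j = 16·C(j,1) + 58·C(j,2) + 72·C(j,3) + 24·C(j,4).
At j = 16: j = 16, so x_{16} = 256 + 6960 + 40320 + 43680 = 91216.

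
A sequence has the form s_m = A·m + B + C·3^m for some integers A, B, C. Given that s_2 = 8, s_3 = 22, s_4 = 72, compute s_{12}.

The three given values yield: 2A + B + 9C = 8; 3A + B + 27C = 22; 4A + B + 81C = 72.
Subtracting the first from the second: A + 18C = 14.
Subtracting the second from the third: A + 54C = 50.
Solving: C = 1, A = -4, then B = 7.
So s_m = -4·m + 7 + 1·3^m; at m=12 this is 531400.

531400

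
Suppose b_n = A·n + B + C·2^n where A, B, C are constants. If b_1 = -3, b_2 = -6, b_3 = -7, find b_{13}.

At n = 1, 2, 3: A + B + 2C = -3; 2A + B + 4C = -6; 3A + B + 8C = -7.
Subtracting the first from the second: A + 2C = -3.
Subtracting the second from the third: A + 4C = -1.
Solving: C = 1, A = -5, then B = 0.
Therefore b_{13} = -65 + 0 + 1·8192 = 8127.

8127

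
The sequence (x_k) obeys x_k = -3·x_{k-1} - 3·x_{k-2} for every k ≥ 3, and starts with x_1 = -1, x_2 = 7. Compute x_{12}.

-972

x_3 = -18, x_4 = 33, x_5 = -45, x_6 = 36, x_7 = 27, x_8 = -189, x_9 = 486, x_{10} = -891, x_{11} = 1215, x_{12} = -972.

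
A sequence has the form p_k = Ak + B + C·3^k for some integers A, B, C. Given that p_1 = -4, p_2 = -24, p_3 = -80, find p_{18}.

-1162261496

The three given values yield: A + B + 3C = -4; 2A + B + 9C = -24; 3A + B + 27C = -80.
Subtracting the first from the second: A + 6C = -20.
Subtracting the second from the third: A + 18C = -56.
Solving: C = -3, A = -2, then B = 7.
Hence p_{18} = -2·18 + 7 + (-3)·387420489 = -1162261496.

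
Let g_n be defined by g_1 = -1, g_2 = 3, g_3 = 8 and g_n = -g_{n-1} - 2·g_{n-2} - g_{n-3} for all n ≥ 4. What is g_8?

Compute successive terms:
g_4 = -13, g_5 = -6, g_6 = 24, g_7 = 1, g_8 = -43.

-43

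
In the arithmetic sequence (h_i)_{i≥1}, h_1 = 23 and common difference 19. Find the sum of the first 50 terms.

24425

h_i = 23 + (i - 1)·19.
h_{50} = 954; S = 50·(23 + 954)/2 = 24425.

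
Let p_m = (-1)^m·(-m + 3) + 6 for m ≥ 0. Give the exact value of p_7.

10

(-1)^7 = -1; -m + 3 at m=7 is -4; so p_7 = 10.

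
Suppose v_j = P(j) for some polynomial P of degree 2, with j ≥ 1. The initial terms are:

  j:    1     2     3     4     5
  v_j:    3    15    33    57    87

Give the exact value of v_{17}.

915

1st diffs: 12, 18, 24, 30.
2nd diffs: 6, 6, 6 (constant).
So v_j = 3j^2 + 3j - 3.
Evaluating at j = 17 gives v_{17} = 915.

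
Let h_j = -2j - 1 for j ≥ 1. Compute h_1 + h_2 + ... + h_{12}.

-168

Over j = 1..12: Σj = 78.
Total = (-2)·78 + (-1)·12 = -168.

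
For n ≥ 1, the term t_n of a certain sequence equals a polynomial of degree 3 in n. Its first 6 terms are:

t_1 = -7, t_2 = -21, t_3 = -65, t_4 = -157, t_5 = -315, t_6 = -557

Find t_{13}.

-6115

1st diffs: -14, -44, -92, -158, -242.
2nd diffs: -30, -48, -66, -84.
3rd diffs: -18, -18, -18 (constant).
Newton forward-difference form: t_n = -7 + (-14)·C(n-1,1) + (-30)·C(n-1,2) + (-18)·C(n-1,3).
At n = 13: n-1 = 12, so t_{13} = -7 - 168 - 1980 - 3960 = -6115.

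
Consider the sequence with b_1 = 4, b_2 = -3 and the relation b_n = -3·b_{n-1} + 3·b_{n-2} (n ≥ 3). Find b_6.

-1053

Iterate the recurrence:
b_3 = 21;  b_4 = -72;  b_5 = 279;  b_6 = -1053.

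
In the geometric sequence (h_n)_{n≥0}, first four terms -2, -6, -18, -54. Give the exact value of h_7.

-4374

Common ratio r = 3.
h_n = (-2)·3^(n-0).
h_7 = (-2)·3^7 = -4374.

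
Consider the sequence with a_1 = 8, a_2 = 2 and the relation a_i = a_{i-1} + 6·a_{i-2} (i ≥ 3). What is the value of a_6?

Step forward from the initial values:
a_3 = 50;  a_4 = 62;  a_5 = 362;  a_6 = 734.
(Characteristic roots are 3 and -2.)

734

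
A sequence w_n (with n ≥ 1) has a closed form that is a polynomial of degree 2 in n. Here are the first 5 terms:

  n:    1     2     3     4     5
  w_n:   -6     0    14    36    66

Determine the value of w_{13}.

1st diffs: 6, 14, 22, 30.
2nd diffs: 8, 8, 8 (constant).
So w_n = 4n^2 - 6n - 4.
Evaluating at n = 13 gives w_{13} = 594.

594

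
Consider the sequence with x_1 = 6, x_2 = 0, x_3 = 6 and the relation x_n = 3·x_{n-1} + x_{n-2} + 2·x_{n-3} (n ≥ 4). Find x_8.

3960

Iterate the recurrence:
x_4 = 30; x_5 = 96; x_6 = 330; x_7 = 1146; x_8 = 3960.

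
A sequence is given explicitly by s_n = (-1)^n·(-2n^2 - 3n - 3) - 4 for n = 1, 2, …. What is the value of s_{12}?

(-1)^12 = 1; -2n^2 - 3n - 3 at n=12 is -327; so s_{12} = -331.

-331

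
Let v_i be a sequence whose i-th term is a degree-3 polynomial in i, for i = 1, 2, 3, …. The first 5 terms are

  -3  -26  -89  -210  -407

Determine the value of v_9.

-2315

1st diffs: -23, -63, -121, -197.
2nd diffs: -40, -58, -76.
3rd diffs: -18, -18 (constant).
Newton forward-difference form: v_i = -3 + (-23)·C(i-1,1) + (-40)·C(i-1,2) + (-18)·C(i-1,3).
At i = 9: i-1 = 8, so v_9 = -3 - 184 - 1120 - 1008 = -2315.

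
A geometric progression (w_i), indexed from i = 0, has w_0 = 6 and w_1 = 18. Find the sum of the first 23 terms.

Common ratio r = 3.
w_i = 6·3^(i-0).
S = 6·(3^23 - 1)/(3 - 1) = 6·(94143178827 - 1)/(2) = 282429536478.

282429536478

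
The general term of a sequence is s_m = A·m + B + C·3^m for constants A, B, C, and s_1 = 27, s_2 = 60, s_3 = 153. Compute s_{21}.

52301766087

Write the equations: A + B + 3C = 27; 2A + B + 9C = 60; 3A + B + 27C = 153.
Subtracting the first from the second: A + 6C = 33.
Subtracting the second from the third: A + 18C = 93.
Solving: C = 5, A = 3, then B = 9.
Therefore s_{21} = 63 + 9 + 5·10460353203 = 52301766087.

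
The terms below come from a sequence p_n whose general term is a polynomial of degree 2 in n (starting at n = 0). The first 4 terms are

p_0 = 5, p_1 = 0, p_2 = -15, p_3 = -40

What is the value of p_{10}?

1st diffs: -5, -15, -25.
2nd diffs: -10, -10 (constant).
Newton forward-difference form: p_n = 5 + (-5)·C(n,1) + (-10)·C(n,2).
At n = 10: n = 10, so p_{10} = 5 - 50 - 450 = -495.

-495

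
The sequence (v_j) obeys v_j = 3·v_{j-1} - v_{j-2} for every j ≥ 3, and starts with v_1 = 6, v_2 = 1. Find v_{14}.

-156815

Applying the relation repeatedly:
v_3 = -3;  v_4 = -10;  v_5 = -27;  …;  v_{11} = -8739;  v_{12} = -22879;  v_{13} = -59898;  v_{14} = -156815.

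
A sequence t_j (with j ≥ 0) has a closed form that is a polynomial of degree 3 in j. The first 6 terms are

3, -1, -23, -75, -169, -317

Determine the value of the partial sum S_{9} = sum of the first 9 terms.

-3141

1st diffs: -4, -22, -52, -94, -148.
2nd diffs: -18, -30, -42, -54.
3rd diffs: -12, -12, -12 (constant).
Newton forward-difference form: t_j = 3 + (-4)·C(j,1) + (-18)·C(j,2) + (-12)·C(j,3).
Continuing: -531, -823, -1205.
Summing j = 0..8 (9 terms) gives -3141.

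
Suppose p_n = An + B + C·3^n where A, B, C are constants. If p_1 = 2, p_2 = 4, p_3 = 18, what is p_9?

19650

Write the equations: A + B + 3C = 2; 2A + B + 9C = 4; 3A + B + 27C = 18.
Subtracting the first from the second: A + 6C = 2.
Subtracting the second from the third: A + 18C = 14.
Solving: C = 1, A = -4, then B = 3.
Hence p_9 = -4·9 + 3 + 1·19683 = 19650.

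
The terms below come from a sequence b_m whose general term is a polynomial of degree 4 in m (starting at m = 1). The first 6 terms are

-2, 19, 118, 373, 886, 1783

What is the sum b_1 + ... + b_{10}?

1st diffs: 21, 99, 255, 513, 897.
2nd diffs: 78, 156, 258, 384.
3rd diffs: 78, 102, 126.
4th diffs: 24, 24 (constant).
So b_m = m^4 + 3m^3 - 4m^2 - 3m + 1.
Continuing: 3214, 5353, 8398, 12571.
Summing m = 1..10 (10 terms) gives 32713.

32713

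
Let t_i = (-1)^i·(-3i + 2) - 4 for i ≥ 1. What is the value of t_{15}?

39

(-1)^15 = -1; -3i + 2 at i=15 is -43; so t_{15} = 39.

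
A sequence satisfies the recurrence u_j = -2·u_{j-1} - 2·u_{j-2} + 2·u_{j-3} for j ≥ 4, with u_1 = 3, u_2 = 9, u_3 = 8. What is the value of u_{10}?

Applying the relation repeatedly:
u_4 = -28, u_5 = 58, u_6 = -44, u_7 = -84, u_8 = 372, u_9 = -664, u_{10} = 416.

416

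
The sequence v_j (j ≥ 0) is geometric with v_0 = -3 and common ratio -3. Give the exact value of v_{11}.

531441

v_j = (-3)·(-3)^(j-0).
v_{11} = (-3)·(-3)^11 = 531441.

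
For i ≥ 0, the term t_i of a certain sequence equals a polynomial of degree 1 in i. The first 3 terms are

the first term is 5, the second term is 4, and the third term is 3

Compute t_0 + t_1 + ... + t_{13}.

-21

1st diffs: -1, -1 (constant).
So t_i = -i + 5.
Continuing: …, 2, 1, 0, -1, …, t_{13} = -8.
Summing i = 0..13 (14 terms) gives -21.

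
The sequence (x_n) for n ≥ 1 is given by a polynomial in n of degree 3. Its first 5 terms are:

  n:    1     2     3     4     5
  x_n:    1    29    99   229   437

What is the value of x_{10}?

3277

1st diffs: 28, 70, 130, 208.
2nd diffs: 42, 60, 78.
3rd diffs: 18, 18 (constant).
Newton forward-difference form: x_n = 1 + 28·C(n-1,1) + 42·C(n-1,2) + 18·C(n-1,3).
At n = 10: n-1 = 9, so x_{10} = 1 + 252 + 1512 + 1512 = 3277.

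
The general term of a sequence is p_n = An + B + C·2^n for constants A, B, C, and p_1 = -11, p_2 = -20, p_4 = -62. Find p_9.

At n = 1, 2, 4: A + B + 2C = -11; 2A + B + 4C = -20; 4A + B + 16C = -62.
Subtracting the first from the second: A + 2C = -9.
Subtracting the second from the third: 2A + 12C = -42.
Solving: C = -3, A = -3, then B = -2.
Hence p_9 = -3·9 + (-2) + (-3)·512 = -1565.

-1565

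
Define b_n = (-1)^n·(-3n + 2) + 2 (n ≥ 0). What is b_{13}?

(-1)^13 = -1; -3n + 2 at n=13 is -37; so b_{13} = 39.

39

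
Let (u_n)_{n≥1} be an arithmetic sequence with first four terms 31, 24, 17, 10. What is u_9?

-25

Common difference d = -7.
u_n = 31 + (n - 1)·(-7).
u_9 = 31 + 8·(-7) = -25.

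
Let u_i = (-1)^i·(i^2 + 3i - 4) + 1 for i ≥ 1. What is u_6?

(-1)^6 = 1; i^2 + 3i - 4 at i=6 is 50; so u_6 = 51.

51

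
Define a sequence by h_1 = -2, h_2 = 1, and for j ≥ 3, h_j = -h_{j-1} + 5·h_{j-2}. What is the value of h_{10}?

10096

Applying the relation repeatedly:
h_3 = -11; h_4 = 16; h_5 = -71; h_6 = 151; h_7 = -506; h_8 = 1261; h_9 = -3791; h_{10} = 10096.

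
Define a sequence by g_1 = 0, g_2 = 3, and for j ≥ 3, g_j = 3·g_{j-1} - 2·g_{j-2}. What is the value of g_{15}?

Step forward from the initial values:
g_3 = 9;  g_4 = 21;  g_5 = 45;  …;  g_{12} = 6141;  g_{13} = 12285;  g_{14} = 24573;  g_{15} = 49149.
(Characteristic roots are 2 and 1.)

49149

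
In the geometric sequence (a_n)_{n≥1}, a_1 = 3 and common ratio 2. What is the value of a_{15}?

49152

a_n = 3·2^(n-1).
a_{15} = 3·2^14 = 49152.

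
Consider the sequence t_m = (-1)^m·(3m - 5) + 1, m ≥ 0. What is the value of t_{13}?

(-1)^13 = -1; 3m - 5 at m=13 is 34; so t_{13} = -33.

-33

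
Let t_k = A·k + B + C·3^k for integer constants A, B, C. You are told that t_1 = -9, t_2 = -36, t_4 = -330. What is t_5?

-981

At k = 1, 2, 4: A + B + 3C = -9; 2A + B + 9C = -36; 4A + B + 81C = -330.
Subtracting the first from the second: A + 6C = -27.
Subtracting the second from the third: 2A + 72C = -294.
Solving: C = -4, A = -3, then B = 6.
So t_k = -3·k + 6 + (-4)·3^k; at k=5 this is -981.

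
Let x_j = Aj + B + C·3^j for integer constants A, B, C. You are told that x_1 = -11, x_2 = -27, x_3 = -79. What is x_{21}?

The three given values yield: A + B + 3C = -11; 2A + B + 9C = -27; 3A + B + 27C = -79.
Subtracting the first from the second: A + 6C = -16.
Subtracting the second from the third: A + 18C = -52.
Solving: C = -3, A = 2, then B = -4.
Therefore x_{21} = 42 + (-4) + (-3)·10460353203 = -31381059571.

-31381059571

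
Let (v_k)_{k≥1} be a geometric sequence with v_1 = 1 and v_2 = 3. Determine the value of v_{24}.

94143178827

Common ratio r = 3.
v_k = 1·3^(k-1).
v_{24} = 1·3^23 = 94143178827.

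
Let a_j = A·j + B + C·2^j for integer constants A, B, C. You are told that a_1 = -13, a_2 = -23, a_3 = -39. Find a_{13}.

Plug in j = 1, 2, 3: A + B + 2C = -13; 2A + B + 4C = -23; 3A + B + 8C = -39.
Subtracting the first from the second: A + 2C = -10.
Subtracting the second from the third: A + 4C = -16.
Solving: C = -3, A = -4, then B = -3.
So a_j = -4·j + (-3) + (-3)·2^j; at j=13 this is -24631.

-24631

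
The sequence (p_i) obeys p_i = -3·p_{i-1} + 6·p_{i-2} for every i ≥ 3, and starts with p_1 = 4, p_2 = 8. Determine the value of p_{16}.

1783157328

p_3 = 0; p_4 = 48; p_5 = -144; …; p_{13} = -21333456; p_{14} = 93277008; p_{15} = -407831760; p_{16} = 1783157328.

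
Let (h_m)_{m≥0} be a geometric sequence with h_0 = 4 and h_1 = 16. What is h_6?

Common ratio r = 4.
h_m = 4·4^(m-0).
h_6 = 4·4^6 = 16384.

16384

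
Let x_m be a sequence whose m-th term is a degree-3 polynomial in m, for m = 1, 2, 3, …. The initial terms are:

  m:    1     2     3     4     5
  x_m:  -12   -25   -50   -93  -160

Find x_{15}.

1st diffs: -13, -25, -43, -67.
2nd diffs: -12, -18, -24.
3rd diffs: -6, -6 (constant).
Newton forward-difference form: x_m = -12 + (-13)·C(m-1,1) + (-12)·C(m-1,2) + (-6)·C(m-1,3).
At m = 15: m-1 = 14, so x_{15} = -12 - 182 - 1092 - 2184 = -3470.

-3470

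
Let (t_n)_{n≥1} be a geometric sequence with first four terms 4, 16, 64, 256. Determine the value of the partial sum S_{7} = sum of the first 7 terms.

Common ratio r = 4.
t_n = 4·4^(n-1).
S = 4·(4^7 - 1)/(4 - 1) = 4·(16384 - 1)/(3) = 21844.

21844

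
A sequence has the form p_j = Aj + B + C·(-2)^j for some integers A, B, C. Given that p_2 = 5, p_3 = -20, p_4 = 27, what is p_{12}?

At j = 2, 3, 4: 2A + B + 4C = 5; 3A + B - 8C = -20; 4A + B + 16C = 27.
Subtracting the first from the second: A - 12C = -25.
Subtracting the second from the third: A + 24C = 47.
Solving: C = 2, A = -1, then B = -1.
Therefore p_{12} = -12 + (-1) + 2·4096 = 8179.

8179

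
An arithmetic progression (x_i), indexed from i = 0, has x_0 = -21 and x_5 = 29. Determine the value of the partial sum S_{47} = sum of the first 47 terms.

Common difference d = (29 - (-21)) / (5 - 0) = 10.
x_i = -21 + (i - 0)·10.
x_{46} = 439; S = 47·(-21 + 439)/2 = 9823.

9823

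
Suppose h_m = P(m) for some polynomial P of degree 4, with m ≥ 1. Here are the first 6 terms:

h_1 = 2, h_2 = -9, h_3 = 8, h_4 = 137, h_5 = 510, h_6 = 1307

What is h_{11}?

1st diffs: -11, 17, 129, 373, 797.
2nd diffs: 28, 112, 244, 424.
3rd diffs: 84, 132, 180.
4th diffs: 48, 48 (constant).
Newton forward-difference form: h_m = 2 + (-11)·C(m-1,1) + 28·C(m-1,2) + 84·C(m-1,3) + 48·C(m-1,4).
At m = 11: m-1 = 10, so h_{11} = 2 - 110 + 1260 + 10080 + 10080 = 21312.

21312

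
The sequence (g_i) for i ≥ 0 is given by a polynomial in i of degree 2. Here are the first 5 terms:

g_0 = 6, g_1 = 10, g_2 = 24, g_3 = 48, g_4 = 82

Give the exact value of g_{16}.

1270

1st diffs: 4, 14, 24, 34.
2nd diffs: 10, 10, 10 (constant).
Newton forward-difference form: g_i = 6 + 4·C(i,1) + 10·C(i,2).
At i = 16: i = 16, so g_{16} = 6 + 64 + 1200 = 1270.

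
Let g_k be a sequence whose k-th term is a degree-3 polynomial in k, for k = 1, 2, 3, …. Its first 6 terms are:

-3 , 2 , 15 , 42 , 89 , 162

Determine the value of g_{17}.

4397

1st diffs: 5, 13, 27, 47, 73.
2nd diffs: 8, 14, 20, 26.
3rd diffs: 6, 6, 6 (constant).
Newton forward-difference form: g_k = -3 + 5·C(k-1,1) + 8·C(k-1,2) + 6·C(k-1,3).
At k = 17: k-1 = 16, so g_{17} = -3 + 80 + 960 + 3360 = 4397.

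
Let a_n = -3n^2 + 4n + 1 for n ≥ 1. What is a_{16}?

a_{16} = -3·16^2 + 4·16 + 1 = -703.

-703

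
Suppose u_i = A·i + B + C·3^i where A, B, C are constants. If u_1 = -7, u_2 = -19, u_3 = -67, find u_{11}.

-531379

At i = 1, 2, 3: A + B + 3C = -7; 2A + B + 9C = -19; 3A + B + 27C = -67.
Subtracting the first from the second: A + 6C = -12.
Subtracting the second from the third: A + 18C = -48.
Solving: C = -3, A = 6, then B = -4.
Hence u_{11} = 6·11 + (-4) + (-3)·177147 = -531379.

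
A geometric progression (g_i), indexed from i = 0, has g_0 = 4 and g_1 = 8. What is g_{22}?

16777216

Common ratio r = 2.
g_i = 4·2^(i-0).
g_{22} = 4·2^22 = 16777216.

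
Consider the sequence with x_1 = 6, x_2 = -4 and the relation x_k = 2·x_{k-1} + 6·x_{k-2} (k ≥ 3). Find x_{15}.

Step forward from the initial values:
x_3 = 28;  x_4 = 32;  x_5 = 232;  …;  x_{12} = 1677824;  x_{13} = 6123136;  x_{14} = 22313216;  x_{15} = 81365248.

81365248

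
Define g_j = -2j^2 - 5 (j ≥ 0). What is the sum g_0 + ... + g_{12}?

-1365

Over j = 0..12: Σj = 78, Σj² = 650.
Total = (-2)·650 + (-5)·13 = -1365.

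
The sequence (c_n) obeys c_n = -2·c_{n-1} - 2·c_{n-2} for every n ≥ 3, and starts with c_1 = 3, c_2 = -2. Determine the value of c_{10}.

Compute successive terms:
c_3 = -2; c_4 = 8; c_5 = -12; c_6 = 8; c_7 = 8; c_8 = -32; c_9 = 48; c_{10} = -32.

-32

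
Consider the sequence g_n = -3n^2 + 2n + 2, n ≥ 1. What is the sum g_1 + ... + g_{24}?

Over n = 1..24: Σn = 300, Σn² = 4900.
Total = (-3)·4900 + (2)·300 + (2)·24 = -14052.

-14052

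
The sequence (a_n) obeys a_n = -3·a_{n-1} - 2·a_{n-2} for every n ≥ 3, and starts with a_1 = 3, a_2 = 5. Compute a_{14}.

65525

Applying the relation repeatedly:
a_3 = -21  a_4 = 53  a_5 = -117  …  a_{11} = -8181  a_{12} = 16373  a_{13} = -32757  a_{14} = 65525.
(Characteristic roots are -1 and -2.)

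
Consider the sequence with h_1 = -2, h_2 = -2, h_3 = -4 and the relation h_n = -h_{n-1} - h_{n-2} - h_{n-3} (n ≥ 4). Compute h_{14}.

Iterate the recurrence:
h_4 = 8, h_5 = -2, h_6 = -2, …, h_{11} = -4, h_{12} = 8, h_{13} = -2, h_{14} = -2.

-2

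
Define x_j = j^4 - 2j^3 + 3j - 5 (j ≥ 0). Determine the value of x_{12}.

17311

x_{12} = 1·12^4 - 2·12^3 + 3·12 - 5 = 17311.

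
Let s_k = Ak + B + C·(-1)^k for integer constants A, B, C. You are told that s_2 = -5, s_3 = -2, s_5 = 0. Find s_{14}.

7

Write the equations: 2A + B + C = -5; 3A + B - C = -2; 5A + B - C = 0.
Subtracting the first from the second: A - 2C = 3.
Subtracting the second from the third: 2A = 2.
Solving: C = -1, A = 1, then B = -6.
Therefore s_{14} = 14 + (-6) + (-1)·1 = 7.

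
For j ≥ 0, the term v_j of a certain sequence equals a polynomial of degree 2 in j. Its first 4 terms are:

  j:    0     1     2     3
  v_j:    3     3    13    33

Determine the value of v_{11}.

1st diffs: 0, 10, 20.
2nd diffs: 10, 10 (constant).
Newton forward-difference form: v_j = 3 + 10·C(j,2).
At j = 11: j = 11, so v_{11} = 3 + 550 = 553.

553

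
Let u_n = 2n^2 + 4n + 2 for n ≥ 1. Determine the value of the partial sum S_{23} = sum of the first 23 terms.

Over n = 1..23: Σn = 276, Σn² = 4324.
Total = (2)·4324 + (4)·276 + (2)·23 = 9798.

9798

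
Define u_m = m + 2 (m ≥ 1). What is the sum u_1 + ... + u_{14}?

133

Over m = 1..14: Σm = 105.
Total = (1)·105 + (2)·14 = 133.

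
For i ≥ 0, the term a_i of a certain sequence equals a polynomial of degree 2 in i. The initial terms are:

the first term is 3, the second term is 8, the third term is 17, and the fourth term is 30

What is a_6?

93

1st diffs: 5, 9, 13.
2nd diffs: 4, 4 (constant).
Newton forward-difference form: a_i = 3 + 5·C(i,1) + 4·C(i,2).
At i = 6: i = 6, so a_6 = 3 + 30 + 60 = 93.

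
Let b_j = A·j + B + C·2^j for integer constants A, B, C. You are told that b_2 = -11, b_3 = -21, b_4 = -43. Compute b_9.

The three given values yield: 2A + B + 4C = -11; 3A + B + 8C = -21; 4A + B + 16C = -43.
Subtracting the first from the second: A + 4C = -10.
Subtracting the second from the third: A + 8C = -22.
Solving: C = -3, A = 2, then B = -3.
Hence b_9 = 2·9 + (-3) + (-3)·512 = -1521.

-1521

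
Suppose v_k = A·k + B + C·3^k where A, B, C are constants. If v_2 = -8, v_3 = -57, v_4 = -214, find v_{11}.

The three given values yield: 2A + B + 9C = -8; 3A + B + 27C = -57; 4A + B + 81C = -214.
Subtracting the first from the second: A + 18C = -49.
Subtracting the second from the third: A + 54C = -157.
Solving: C = -3, A = 5, then B = 9.
So v_k = 5·k + 9 + (-3)·3^k; at k=11 this is -531377.

-531377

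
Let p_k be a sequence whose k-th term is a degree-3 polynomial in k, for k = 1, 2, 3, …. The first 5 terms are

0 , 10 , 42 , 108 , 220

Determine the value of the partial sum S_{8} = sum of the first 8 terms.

2352

1st diffs: 10, 32, 66, 112.
2nd diffs: 22, 34, 46.
3rd diffs: 12, 12 (constant).
Newton forward-difference form: p_k = 10·C(k-1,1) + 22·C(k-1,2) + 12·C(k-1,3).
Continuing: 390, 630, 952.
Summing k = 1..8 (8 terms) gives 2352.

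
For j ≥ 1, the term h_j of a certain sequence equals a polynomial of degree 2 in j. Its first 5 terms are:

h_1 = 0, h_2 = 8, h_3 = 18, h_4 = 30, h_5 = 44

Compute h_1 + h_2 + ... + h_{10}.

1st diffs: 8, 10, 12, 14.
2nd diffs: 2, 2, 2 (constant).
So h_j = j^2 + 5j - 6.
Continuing: …, 60, 78, 98, 120, …, h_{10} = 144.
Summing j = 1..10 (10 terms) gives 600.

600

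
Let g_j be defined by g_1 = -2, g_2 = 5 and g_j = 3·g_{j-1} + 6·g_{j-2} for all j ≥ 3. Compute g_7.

2727

g_3 = 3, g_4 = 39, g_5 = 135, g_6 = 639, g_7 = 2727.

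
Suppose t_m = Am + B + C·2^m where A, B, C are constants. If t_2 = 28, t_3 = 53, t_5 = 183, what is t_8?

1318

At m = 2, 3, 5: 2A + B + 4C = 28; 3A + B + 8C = 53; 5A + B + 32C = 183.
Subtracting the first from the second: A + 4C = 25.
Subtracting the second from the third: 2A + 24C = 130.
Solving: C = 5, A = 5, then B = -2.
So t_m = 5·m + (-2) + 5·2^m; at m=8 this is 1318.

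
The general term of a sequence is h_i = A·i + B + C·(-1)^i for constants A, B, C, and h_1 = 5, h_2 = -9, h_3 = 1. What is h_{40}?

-85

At i = 1, 2, 3: A + B - C = 5; 2A + B + C = -9; 3A + B - C = 1.
Subtracting the first from the second: A + 2C = -14.
Subtracting the second from the third: A - 2C = 10.
Solving: C = -6, A = -2, then B = 1.
So h_i = -2·i + 1 + (-6)·(-1)^i; at i=40 this is -85.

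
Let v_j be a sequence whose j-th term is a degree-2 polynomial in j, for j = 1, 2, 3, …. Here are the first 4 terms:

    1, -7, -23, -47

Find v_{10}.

-359

1st diffs: -8, -16, -24.
2nd diffs: -8, -8 (constant).
Newton forward-difference form: v_j = 1 + (-8)·C(j-1,1) + (-8)·C(j-1,2).
At j = 10: j-1 = 9, so v_{10} = 1 - 72 - 288 = -359.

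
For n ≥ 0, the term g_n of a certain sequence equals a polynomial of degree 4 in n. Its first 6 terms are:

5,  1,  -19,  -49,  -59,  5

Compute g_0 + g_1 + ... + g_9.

5258

1st diffs: -4, -20, -30, -10, 64.
2nd diffs: -16, -10, 20, 74.
3rd diffs: 6, 30, 54.
4th diffs: 24, 24 (constant).
So g_n = n^4 - 5n^3 + 5.
Continuing: 221, 691, 1541, 2921.
Summing n = 0..9 (10 terms) gives 5258.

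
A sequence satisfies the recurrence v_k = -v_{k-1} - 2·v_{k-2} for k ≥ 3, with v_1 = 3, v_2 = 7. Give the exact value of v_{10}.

v_3 = -13  v_4 = -1  v_5 = 27  v_6 = -25  v_7 = -29  v_8 = 79  v_9 = -21  v_{10} = -137.

-137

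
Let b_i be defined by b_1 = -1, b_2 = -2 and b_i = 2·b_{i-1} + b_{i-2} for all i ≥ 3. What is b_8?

Applying the relation repeatedly:
b_3 = -5  b_4 = -12  b_5 = -29  b_6 = -70  b_7 = -169  b_8 = -408.

-408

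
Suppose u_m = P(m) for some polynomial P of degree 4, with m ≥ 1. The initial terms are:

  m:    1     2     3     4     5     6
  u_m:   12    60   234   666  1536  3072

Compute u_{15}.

108246

1st diffs: 48, 174, 432, 870, 1536.
2nd diffs: 126, 258, 438, 666.
3rd diffs: 132, 180, 228.
4th diffs: 48, 48 (constant).
Newton forward-difference form: u_m = 12 + 48·C(m-1,1) + 126·C(m-1,2) + 132·C(m-1,3) + 48·C(m-1,4).
At m = 15: m-1 = 14, so u_{15} = 12 + 672 + 11466 + 48048 + 48048 = 108246.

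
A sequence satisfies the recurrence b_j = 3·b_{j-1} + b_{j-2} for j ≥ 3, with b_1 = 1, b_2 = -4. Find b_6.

-403

Iterate the recurrence:
b_3 = -11; b_4 = -37; b_5 = -122; b_6 = -403.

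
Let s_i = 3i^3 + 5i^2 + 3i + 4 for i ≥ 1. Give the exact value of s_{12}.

s_{12} = 3·12^3 + 5·12^2 + 3·12 + 4 = 5944.

5944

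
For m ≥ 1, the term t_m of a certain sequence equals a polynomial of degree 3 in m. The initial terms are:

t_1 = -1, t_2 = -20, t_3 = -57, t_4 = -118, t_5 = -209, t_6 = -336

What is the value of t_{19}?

-7993

1st diffs: -19, -37, -61, -91, -127.
2nd diffs: -18, -24, -30, -36.
3rd diffs: -6, -6, -6 (constant).
So t_m = -m^3 - 3m^2 - 3m + 6.
Evaluating at m = 19 gives t_{19} = -7993.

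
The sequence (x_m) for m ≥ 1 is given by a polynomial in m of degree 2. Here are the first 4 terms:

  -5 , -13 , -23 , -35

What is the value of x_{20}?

-499

1st diffs: -8, -10, -12.
2nd diffs: -2, -2 (constant).
So x_m = -m^2 - 5m + 1.
Evaluating at m = 20 gives x_{20} = -499.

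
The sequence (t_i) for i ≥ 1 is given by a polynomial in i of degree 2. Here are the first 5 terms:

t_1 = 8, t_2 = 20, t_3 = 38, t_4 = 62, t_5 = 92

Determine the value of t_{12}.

470

1st diffs: 12, 18, 24, 30.
2nd diffs: 6, 6, 6 (constant).
Newton forward-difference form: t_i = 8 + 12·C(i-1,1) + 6·C(i-1,2).
At i = 12: i-1 = 11, so t_{12} = 8 + 132 + 330 = 470.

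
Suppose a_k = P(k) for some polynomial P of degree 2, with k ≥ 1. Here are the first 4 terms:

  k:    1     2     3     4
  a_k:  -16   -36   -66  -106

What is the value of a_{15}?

-1206

1st diffs: -20, -30, -40.
2nd diffs: -10, -10 (constant).
Newton forward-difference form: a_k = -16 + (-20)·C(k-1,1) + (-10)·C(k-1,2).
At k = 15: k-1 = 14, so a_{15} = -16 - 280 - 910 = -1206.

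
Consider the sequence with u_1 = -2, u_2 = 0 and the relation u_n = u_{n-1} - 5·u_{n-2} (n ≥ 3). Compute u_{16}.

-5590

Compute successive terms:
u_3 = 10, u_4 = 10, u_5 = -40, …, u_{13} = 25310, u_{14} = -30240, u_{15} = -156790, u_{16} = -5590.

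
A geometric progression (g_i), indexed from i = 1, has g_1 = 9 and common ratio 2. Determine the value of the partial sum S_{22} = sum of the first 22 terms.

g_i = 9·2^(i-1).
S = 9·(2^22 - 1)/(2 - 1) = 9·(4194304 - 1)/(1) = 37748727.

37748727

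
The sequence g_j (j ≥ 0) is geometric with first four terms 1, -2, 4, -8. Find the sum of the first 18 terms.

-87381

Common ratio r = -2.
g_j = 1·(-2)^(j-0).
S = 1·((-2)^18 - 1)/(-2 - 1) = 1·(262144 - 1)/(-3) = -87381.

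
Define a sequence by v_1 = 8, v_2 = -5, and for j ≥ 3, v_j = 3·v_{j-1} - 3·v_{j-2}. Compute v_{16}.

-74358

Compute successive terms:
v_3 = -39, v_4 = -102, v_5 = -189, …, v_{13} = 5832, v_{14} = -3645, v_{15} = -28431, v_{16} = -74358.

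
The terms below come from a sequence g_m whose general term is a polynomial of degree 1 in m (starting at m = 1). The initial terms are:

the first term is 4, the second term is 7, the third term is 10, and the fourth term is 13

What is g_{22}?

1st diffs: 3, 3, 3 (constant).
So g_m = 3m + 1.
Evaluating at m = 22 gives g_{22} = 67.

67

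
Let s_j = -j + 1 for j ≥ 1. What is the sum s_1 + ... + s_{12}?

Over j = 1..12: Σj = 78.
Total = (-1)·78 + (1)·12 = -66.

-66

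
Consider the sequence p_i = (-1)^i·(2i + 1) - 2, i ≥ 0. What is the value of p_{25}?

-53

(-1)^25 = -1; 2i + 1 at i=25 is 51; so p_{25} = -53.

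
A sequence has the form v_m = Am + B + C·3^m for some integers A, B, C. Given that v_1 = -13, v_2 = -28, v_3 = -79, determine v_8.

-19666

The three given values yield: A + B + 3C = -13; 2A + B + 9C = -28; 3A + B + 27C = -79.
Subtracting the first from the second: A + 6C = -15.
Subtracting the second from the third: A + 18C = -51.
Solving: C = -3, A = 3, then B = -7.
So v_m = 3·m + (-7) + (-3)·3^m; at m=8 this is -19666.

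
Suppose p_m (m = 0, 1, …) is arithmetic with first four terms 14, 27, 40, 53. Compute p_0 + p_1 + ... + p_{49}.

16625

Common difference d = 13.
p_m = 14 + (m - 0)·13.
p_{49} = 651; S = 50·(14 + 651)/2 = 16625.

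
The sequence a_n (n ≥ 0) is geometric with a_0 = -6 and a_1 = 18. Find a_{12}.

-3188646

Common ratio r = -3.
a_n = (-6)·(-3)^(n-0).
a_{12} = (-6)·(-3)^12 = -3188646.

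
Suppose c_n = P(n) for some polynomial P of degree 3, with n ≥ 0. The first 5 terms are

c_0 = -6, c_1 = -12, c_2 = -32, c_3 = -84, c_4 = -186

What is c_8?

-1454

1st diffs: -6, -20, -52, -102.
2nd diffs: -14, -32, -50.
3rd diffs: -18, -18 (constant).
Newton forward-difference form: c_n = -6 + (-6)·C(n,1) + (-14)·C(n,2) + (-18)·C(n,3).
At n = 8: n = 8, so c_8 = -6 - 48 - 392 - 1008 = -1454.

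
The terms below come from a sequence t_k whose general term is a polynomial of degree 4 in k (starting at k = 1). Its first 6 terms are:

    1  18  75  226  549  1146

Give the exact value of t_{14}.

1st diffs: 17, 57, 151, 323, 597.
2nd diffs: 40, 94, 172, 274.
3rd diffs: 54, 78, 102.
4th diffs: 24, 24 (constant).
So t_k = k^4 - k^3 + k^2 + 6k - 6.
Evaluating at k = 14 gives t_{14} = 35946.

35946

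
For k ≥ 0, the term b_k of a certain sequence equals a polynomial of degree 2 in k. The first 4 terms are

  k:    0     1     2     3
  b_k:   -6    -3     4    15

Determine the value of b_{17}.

1st diffs: 3, 7, 11.
2nd diffs: 4, 4 (constant).
Newton forward-difference form: b_k = -6 + 3·C(k,1) + 4·C(k,2).
At k = 17: k = 17, so b_{17} = -6 + 51 + 544 = 589.

589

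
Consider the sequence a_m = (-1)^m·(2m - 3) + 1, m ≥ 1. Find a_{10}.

(-1)^10 = 1; 2m - 3 at m=10 is 17; so a_{10} = 18.

18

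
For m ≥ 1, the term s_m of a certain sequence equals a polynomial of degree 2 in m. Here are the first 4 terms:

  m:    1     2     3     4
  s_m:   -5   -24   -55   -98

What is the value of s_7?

1st diffs: -19, -31, -43.
2nd diffs: -12, -12 (constant).
Newton forward-difference form: s_m = -5 + (-19)·C(m-1,1) + (-12)·C(m-1,2).
At m = 7: m-1 = 6, so s_7 = -5 - 114 - 180 = -299.

-299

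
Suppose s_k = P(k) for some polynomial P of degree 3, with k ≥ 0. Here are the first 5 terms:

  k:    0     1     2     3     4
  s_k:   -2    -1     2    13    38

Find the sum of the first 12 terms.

3452

1st diffs: 1, 3, 11, 25.
2nd diffs: 2, 8, 14.
3rd diffs: 6, 6 (constant).
Newton forward-difference form: s_k = -2 + 1·C(k,1) + 2·C(k,2) + 6·C(k,3).
Continuing: …, 83, 154, 257, 398, …, s_{11} = 1109.
Summing k = 0..11 (12 terms) gives 3452.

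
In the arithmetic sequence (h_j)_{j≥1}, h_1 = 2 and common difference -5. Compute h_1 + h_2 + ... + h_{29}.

-1972

h_j = 2 + (j - 1)·(-5).
h_{29} = -138; S = 29·(2 + (-138))/2 = -1972.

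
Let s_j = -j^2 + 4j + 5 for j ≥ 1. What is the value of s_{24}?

s_{24} = -1·24^2 + 4·24 + 5 = -475.

-475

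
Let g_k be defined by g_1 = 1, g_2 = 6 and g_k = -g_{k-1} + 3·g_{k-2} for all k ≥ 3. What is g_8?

462

g_3 = -3;  g_4 = 21;  g_5 = -30;  g_6 = 93;  g_7 = -183;  g_8 = 462.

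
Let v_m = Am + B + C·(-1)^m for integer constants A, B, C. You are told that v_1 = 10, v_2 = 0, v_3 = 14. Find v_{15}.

38

Plug in m = 1, 2, 3: A + B - C = 10; 2A + B + C = 0; 3A + B - C = 14.
Subtracting the first from the second: A + 2C = -10.
Subtracting the second from the third: A - 2C = 14.
Solving: C = -6, A = 2, then B = 2.
Therefore v_{15} = 30 + 2 + (-6)·(-1) = 38.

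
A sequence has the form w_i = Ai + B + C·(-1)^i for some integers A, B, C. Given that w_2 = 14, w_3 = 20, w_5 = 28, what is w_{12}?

54

At i = 2, 3, 5: 2A + B + C = 14; 3A + B - C = 20; 5A + B - C = 28.
Subtracting the first from the second: A - 2C = 6.
Subtracting the second from the third: 2A = 8.
Solving: C = -1, A = 4, then B = 7.
Therefore w_{12} = 48 + 7 + (-1)·1 = 54.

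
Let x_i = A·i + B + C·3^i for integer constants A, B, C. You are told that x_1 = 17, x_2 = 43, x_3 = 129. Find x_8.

At i = 1, 2, 3: A + B + 3C = 17; 2A + B + 9C = 43; 3A + B + 27C = 129.
Subtracting the first from the second: A + 6C = 26.
Subtracting the second from the third: A + 18C = 86.
Solving: C = 5, A = -4, then B = 6.
Hence x_8 = -4·8 + 6 + 5·6561 = 32779.

32779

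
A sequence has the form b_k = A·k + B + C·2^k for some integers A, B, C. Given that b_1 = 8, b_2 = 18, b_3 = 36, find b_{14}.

65562

At k = 1, 2, 3: A + B + 2C = 8; 2A + B + 4C = 18; 3A + B + 8C = 36.
Subtracting the first from the second: A + 2C = 10.
Subtracting the second from the third: A + 4C = 18.
Solving: C = 4, A = 2, then B = -2.
So b_k = 2·k + (-2) + 4·2^k; at k=14 this is 65562.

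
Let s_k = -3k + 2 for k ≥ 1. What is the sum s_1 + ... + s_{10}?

-145

Over k = 1..10: Σk = 55.
Total = (-3)·55 + (2)·10 = -145.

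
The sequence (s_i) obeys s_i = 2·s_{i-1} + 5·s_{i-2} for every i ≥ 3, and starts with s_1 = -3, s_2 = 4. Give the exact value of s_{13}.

Compute successive terms:
s_3 = -7; s_4 = 6; s_5 = -23; …; s_{10} = -4836; s_{11} = -17087; s_{12} = -58354; s_{13} = -202143.

-202143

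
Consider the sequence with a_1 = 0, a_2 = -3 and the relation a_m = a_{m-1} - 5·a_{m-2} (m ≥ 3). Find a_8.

a_3 = -3; a_4 = 12; a_5 = 27; a_6 = -33; a_7 = -168; a_8 = -3.

-3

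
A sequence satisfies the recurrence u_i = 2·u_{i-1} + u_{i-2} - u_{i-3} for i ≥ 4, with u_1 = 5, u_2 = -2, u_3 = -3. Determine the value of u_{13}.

-18364

Iterate the recurrence:
u_4 = -13; u_5 = -27; u_6 = -64; u_7 = -142; u_8 = -321; u_9 = -720; u_{10} = -1619; u_{11} = -3637; u_{12} = -8173; u_{13} = -18364.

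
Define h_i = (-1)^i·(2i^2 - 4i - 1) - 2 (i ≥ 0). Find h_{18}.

(-1)^18 = 1; 2i^2 - 4i - 1 at i=18 is 575; so h_{18} = 573.

573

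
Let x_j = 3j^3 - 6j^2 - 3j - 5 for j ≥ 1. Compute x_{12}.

4279

x_{12} = 3·12^3 - 6·12^2 - 3·12 - 5 = 4279.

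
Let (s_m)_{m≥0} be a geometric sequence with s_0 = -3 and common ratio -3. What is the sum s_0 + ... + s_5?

546

s_m = (-3)·(-3)^(m-0).
S = (-3)·((-3)^6 - 1)/(-3 - 1) = (-3)·(729 - 1)/(-4) = 546.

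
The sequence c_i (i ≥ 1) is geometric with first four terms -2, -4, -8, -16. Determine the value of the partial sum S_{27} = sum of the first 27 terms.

Common ratio r = 2.
c_i = (-2)·2^(i-1).
S = (-2)·(2^27 - 1)/(2 - 1) = (-2)·(134217728 - 1)/(1) = -268435454.

-268435454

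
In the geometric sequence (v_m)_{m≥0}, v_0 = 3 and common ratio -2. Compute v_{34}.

51539607552

v_m = 3·(-2)^(m-0).
v_{34} = 3·(-2)^34 = 51539607552.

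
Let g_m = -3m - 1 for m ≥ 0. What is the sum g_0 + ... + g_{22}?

Over m = 0..22: Σm = 253.
Total = (-3)·253 + (-1)·23 = -782.

-782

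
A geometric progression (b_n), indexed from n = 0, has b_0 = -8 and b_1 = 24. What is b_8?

-52488

Common ratio r = -3.
b_n = (-8)·(-3)^(n-0).
b_8 = (-8)·(-3)^8 = -52488.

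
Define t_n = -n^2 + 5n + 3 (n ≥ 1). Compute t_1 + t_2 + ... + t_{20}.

-1760

Over n = 1..20: Σn = 210, Σn² = 2870.
Total = (-1)·2870 + (5)·210 + (3)·20 = -1760.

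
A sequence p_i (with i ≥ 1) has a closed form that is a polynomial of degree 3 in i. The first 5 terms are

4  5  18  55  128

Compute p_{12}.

2655

1st diffs: 1, 13, 37, 73.
2nd diffs: 12, 24, 36.
3rd diffs: 12, 12 (constant).
So p_i = 2i^3 - 6i^2 + 5i + 3.
Evaluating at i = 12 gives p_{12} = 2655.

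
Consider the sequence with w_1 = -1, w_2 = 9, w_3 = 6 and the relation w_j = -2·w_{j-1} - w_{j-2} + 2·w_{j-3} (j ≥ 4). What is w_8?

81

Applying the relation repeatedly:
w_4 = -23; w_5 = 58; w_6 = -81; w_7 = 58; w_8 = 81.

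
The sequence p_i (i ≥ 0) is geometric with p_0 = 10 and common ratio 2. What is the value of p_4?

160

p_i = 10·2^(i-0).
p_4 = 10·2^4 = 160.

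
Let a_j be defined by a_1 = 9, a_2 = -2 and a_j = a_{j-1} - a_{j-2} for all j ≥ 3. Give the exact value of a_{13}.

9

Step forward from the initial values:
a_3 = -11, a_4 = -9, a_5 = 2, …, a_{10} = -9, a_{11} = 2, a_{12} = 11, a_{13} = 9.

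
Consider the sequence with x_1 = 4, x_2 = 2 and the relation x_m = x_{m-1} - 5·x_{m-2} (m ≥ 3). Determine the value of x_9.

-578

x_3 = -18  x_4 = -28  x_5 = 62  x_6 = 202  x_7 = -108  x_8 = -1118  x_9 = -578.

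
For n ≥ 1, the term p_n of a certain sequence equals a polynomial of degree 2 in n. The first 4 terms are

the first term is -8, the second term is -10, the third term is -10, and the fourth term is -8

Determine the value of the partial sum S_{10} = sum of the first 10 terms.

1st diffs: -2, 0, 2.
2nd diffs: 2, 2 (constant).
Newton forward-difference form: p_n = -8 + (-2)·C(n-1,1) + 2·C(n-1,2).
Continuing: …, -4, 2, 10, 20, …, p_{10} = 46.
Summing n = 1..10 (10 terms) gives 70.

70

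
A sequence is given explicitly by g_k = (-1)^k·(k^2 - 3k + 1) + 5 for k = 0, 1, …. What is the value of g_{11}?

-84

(-1)^11 = -1; k^2 - 3k + 1 at k=11 is 89; so g_{11} = -84.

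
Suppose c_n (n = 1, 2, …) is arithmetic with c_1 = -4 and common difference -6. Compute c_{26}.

-154

c_n = -4 + (n - 1)·(-6).
c_{26} = -4 + 25·(-6) = -154.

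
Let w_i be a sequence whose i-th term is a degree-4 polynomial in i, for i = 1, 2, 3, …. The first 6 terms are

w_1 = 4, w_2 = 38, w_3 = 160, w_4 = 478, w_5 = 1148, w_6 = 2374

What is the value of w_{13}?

1st diffs: 34, 122, 318, 670, 1226.
2nd diffs: 88, 196, 352, 556.
3rd diffs: 108, 156, 204.
4th diffs: 48, 48 (constant).
Newton forward-difference form: w_i = 4 + 34·C(i-1,1) + 88·C(i-1,2) + 108·C(i-1,3) + 48·C(i-1,4).
At i = 13: i-1 = 12, so w_{13} = 4 + 408 + 5808 + 23760 + 23760 = 53740.

53740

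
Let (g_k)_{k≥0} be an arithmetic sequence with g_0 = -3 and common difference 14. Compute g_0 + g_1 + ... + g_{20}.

g_k = -3 + (k - 0)·14.
g_{20} = 277; S = 21·(-3 + 277)/2 = 2877.

2877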